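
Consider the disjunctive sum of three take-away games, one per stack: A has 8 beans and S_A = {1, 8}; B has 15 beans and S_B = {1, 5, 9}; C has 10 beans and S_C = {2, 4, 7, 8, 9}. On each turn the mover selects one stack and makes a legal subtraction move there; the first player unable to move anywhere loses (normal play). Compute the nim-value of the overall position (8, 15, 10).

1

Stack A, S = {1, 8}:
G(0) = 0
G(1) = mex{0} = 1
G(2) = mex{1} = 0
G(3) = mex{0} = 1
G(4) = mex{1} = 0
G(5) = mex{0} = 1
G(6) = mex{1} = 0
G(7) = mex{0} = 1
G(8) = mex{1,0} = 2
G_A(8) = 2.
Stack B, S = {1, 5, 9}:
G(0) = 0
G(1) = mex{0} = 1
G(2) = mex{1} = 0
G(3) = mex{0} = 1
G(4) = mex{1} = 0
G(5) = mex{0,0} = 1
G(6) = mex{1,1} = 0
G(7) = mex{0,0} = 1
G(8) = mex{1,1} = 0
G(9) = mex{0,0,0} = 1
G(10) = mex{1,1,1} = 0
G(11) = mex{0,0,0} = 1
G(12) = mex{1,1,1} = 0
G(13) = mex{0,0,0} = 1
G(14) = mex{1,1,1} = 0
G(15) = mex{0,0,0} = 1
G_B(15) = 1.
Stack C, S = {2, 4, 7, 8, 9}:
n :  0  1  2  3  4  5  6  7  8  9 10
G :  0  0  1  1  2  2  0  3  1  4  2
G_C(10) = 2.
Combined Grundy value = 2 ⊕ 1 ⊕ 2 = 1.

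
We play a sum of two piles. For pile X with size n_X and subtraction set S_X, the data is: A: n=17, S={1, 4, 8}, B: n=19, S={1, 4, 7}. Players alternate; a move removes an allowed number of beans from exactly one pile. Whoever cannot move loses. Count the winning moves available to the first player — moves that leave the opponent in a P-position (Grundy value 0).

2

Pile A, S = {1, 4, 8}:
G(0) = 0
G(1) = mex{0} = 1
G(2) = mex{1} = 0
G(3) = mex{0} = 1
G(4) = mex{1,0} = 2
G(5) = mex{2,1} = 0
G(6) = mex{0,0} = 1
G(7) = mex{1,1} = 0
G(8) = mex{0,2,0} = 1
G(9) = mex{1,0,1} = 2
G(10) = mex{2,1,0} = 3
G(11) = mex{3,0,1} = 2
G(12) = mex{2,1,2} = 0
G(13) = mex{0,2,0} = 1
G(14) = mex{1,3,1} = 0
G(15) = mex{0,2,0} = 1
G(16) = mex{1,0,1} = 2
G(17) = mex{2,1,2} = 0
G_A(17) = 0.
Pile B, S = {1, 4, 7}:
G(0) = 0
G(1) = mex{0} = 1
G(2) = mex{1} = 0
G(3) = mex{0} = 1
G(4) = mex{1,0} = 2
G(5) = mex{2,1} = 0
G(6) = mex{0,0} = 1
G(7) = mex{1,1,0} = 2
G(8) = mex{2,2,1} = 0
G(9) = mex{0,0,0} = 1
G(10) = mex{1,1,1} = 0
G(11) = mex{0,2,2} = 1
G(12) = mex{1,0,0} = 2
G(13) = mex{2,1,1} = 0
G(14) = mex{0,0,2} = 1
G(15) = mex{1,1,0} = 2
G(16) = mex{2,2,1} = 0
G(17) = mex{0,0,0} = 1
G(18) = mex{1,1,1} = 0
G(19) = mex{0,2,2} = 1
G_B(19) = 1.
Combined Grundy value = 0 ⊕ 1 = 1.
A winning move leaves total XOR = 0, i.e. changes one component's Grundy value g to g ⊕ X where X is the current total.
Pile A: need g' = 0⊕1 = 1. Options: 17−1→G=2, 17−4→G=1, 17−8→G=2. Hits: 1.
Pile B: need g' = 1⊕1 = 0. Options: 19−1→G=0, 19−4→G=2, 19−7→G=2. Hits: 1.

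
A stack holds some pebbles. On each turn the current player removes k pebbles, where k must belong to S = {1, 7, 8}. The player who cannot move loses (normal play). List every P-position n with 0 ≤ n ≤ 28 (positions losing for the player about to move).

n :  0  1  2  3  4  5  6  7  8  9 10 11 12 13 14 15 16 17 18 19 20 21 22 23 24 25 26 27 28
G :  0  1  0  1  0  1  0  1  2  3  2  3  2  3  2  0  1  0  1  0  1  0  1  2  3  2  3  2  3
P-positions are exactly the n with G(n) = 0.

0, 2, 4, 6, 15, 17, 19, 21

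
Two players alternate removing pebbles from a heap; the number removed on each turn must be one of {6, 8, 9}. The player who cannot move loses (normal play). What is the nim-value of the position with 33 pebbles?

G(0) = 0
G(1) = mex{} = 0
G(2) = mex{} = 0
G(3) = mex{} = 0
G(4) = mex{} = 0
G(5) = mex{} = 0
G(6) = mex{0} = 1
G(7) = mex{0} = 1
G(8) = mex{0,0} = 1
G(9) = mex{0,0,0} = 1
G(10) = mex{0,0,0} = 1
G(11) = mex{0,0,0} = 1
G(12) = mex{1,0,0} = 2
G(13) = mex{1,0,0} = 2
G(14) = mex{1,1,0} = 2
G(15) = mex{1,1,1} = 0
G(16) = mex{1,1,1} = 0
G(17) = mex{1,1,1} = 0
G(18) = mex{2,1,1} = 0
G(19) = mex{2,1,1} = 0
G(20) = mex{2,2,1} = 0
G(21) = mex{0,2,2} = 1
G(22) = mex{0,2,2} = 1
G(23) = mex{0,0,2} = 1
G(24) = mex{0,0,0} = 1
G(25) = mex{0,0,0} = 1
G(26) = mex{0,0,0} = 1
G(27) = mex{1,0,0} = 2
G(28) = mex{1,0,0} = 2
G(29) = mex{1,1,0} = 2
G(30) = mex{1,1,1} = 0
G(31) = mex{1,1,1} = 0
G(32) = mex{1,1,1} = 0
G(33) = mex{2,1,1} = 0

0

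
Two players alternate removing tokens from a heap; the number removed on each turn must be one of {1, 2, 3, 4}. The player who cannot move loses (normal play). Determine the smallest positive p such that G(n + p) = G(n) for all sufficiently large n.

5

G(0) = 0
G(1) = mex{0} = 1
G(2) = mex{1,0} = 2
G(3) = mex{2,1,0} = 3
G(4) = mex{3,2,1,0} = 4
G(5) = mex{4,3,2,1} = 0
G(6) = mex{0,4,3,2} = 1
G(7) = mex{1,0,4,3} = 2
G(8) = mex{2,1,0,4} = 3
G(9) = mex{3,2,1,0} = 4
G(10) = mex{4,3,2,1} = 0
G(11) = mex{0,4,3,2} = 1
G(12) = mex{1,0,4,3} = 2
G(13) = mex{2,1,0,4} = 3
G(14) = mex{3,2,1,0} = 4
G(n+5) = G(n) holds for n = 0,…,3 (a full window of length max(S) = 4), so the sequence is purely periodic with period 5.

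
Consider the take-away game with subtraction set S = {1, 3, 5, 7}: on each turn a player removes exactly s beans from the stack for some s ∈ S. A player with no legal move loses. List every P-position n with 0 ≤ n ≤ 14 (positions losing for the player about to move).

0, 2, 4, 6, 8, 10, 12, 14

n :  0  1  2  3  4  5  6  7  8  9 10 11 12 13 14
G :  0  1  0  1  0  1  0  1  0  1  0  1  0  1  0
P-positions are exactly the n with G(n) = 0.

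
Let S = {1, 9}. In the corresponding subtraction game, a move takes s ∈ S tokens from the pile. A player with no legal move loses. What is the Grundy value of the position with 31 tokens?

1

G(0) = 0
G(1) = mex{0} = 1
G(2) = mex{1} = 0
G(3) = mex{0} = 1
G(4) = mex{1} = 0
G(5) = mex{0} = 1
G(6) = mex{1} = 0
G(7) = mex{0} = 1
G(8) = mex{1} = 0
G(9) = mex{0,0} = 1
G(10) = mex{1,1} = 0
G(11) = mex{0,0} = 1
G(12) = mex{1,1} = 0
G(13) = mex{0,0} = 1
G(14) = mex{1,1} = 0
G(15) = mex{0,0} = 1
G(16) = mex{1,1} = 0
G(17) = mex{0,0} = 1
G(18) = mex{1,1} = 0
G(19) = mex{0,0} = 1
G(20) = mex{1,1} = 0
G(21) = mex{0,0} = 1
G(22) = mex{1,1} = 0
G(23) = mex{0,0} = 1
G(24) = mex{1,1} = 0
G(25) = mex{0,0} = 1
G(26) = mex{1,1} = 0
G(27) = mex{0,0} = 1
G(28) = mex{1,1} = 0
G(29) = mex{0,0} = 1
G(30) = mex{1,1} = 0
G(31) = mex{0,0} = 1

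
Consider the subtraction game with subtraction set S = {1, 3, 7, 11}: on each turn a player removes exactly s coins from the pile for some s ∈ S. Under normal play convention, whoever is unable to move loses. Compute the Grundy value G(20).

G(0) = 0
G(1) = mex{0} = 1
G(2) = mex{1} = 0
G(3) = mex{0,0} = 1
G(4) = mex{1,1} = 0
G(5) = mex{0,0} = 1
G(6) = mex{1,1} = 0
G(7) = mex{0,0,0} = 1
G(8) = mex{1,1,1} = 0
G(9) = mex{0,0,0} = 1
G(10) = mex{1,1,1} = 0
G(11) = mex{0,0,0,0} = 1
G(12) = mex{1,1,1,1} = 0
G(13) = mex{0,0,0,0} = 1
G(14) = mex{1,1,1,1} = 0
G(15) = mex{0,0,0,0} = 1
G(16) = mex{1,1,1,1} = 0
G(17) = mex{0,0,0,0} = 1
G(18) = mex{1,1,1,1} = 0
G(19) = mex{0,0,0,0} = 1
G(20) = mex{1,1,1,1} = 0

0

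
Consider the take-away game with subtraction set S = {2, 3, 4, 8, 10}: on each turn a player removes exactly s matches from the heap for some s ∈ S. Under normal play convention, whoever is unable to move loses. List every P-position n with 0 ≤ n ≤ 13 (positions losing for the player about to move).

G(0) = 0
G(1) = mex{} = 0
G(2) = mex{0} = 1
G(3) = mex{0,0} = 1
G(4) = mex{1,0,0} = 2
G(5) = mex{1,1,0} = 2
G(6) = mex{2,1,1} = 0
G(7) = mex{2,2,1} = 0
G(8) = mex{0,2,2,0} = 1
G(9) = mex{0,0,2,0} = 1
G(10) = mex{1,0,0,1,0} = 2
G(11) = mex{1,1,0,1,0} = 2
G(12) = mex{2,1,1,2,1} = 0
G(13) = mex{2,2,1,2,1} = 0
P-positions are exactly the n with G(n) = 0.

0, 1, 6, 7, 12, 13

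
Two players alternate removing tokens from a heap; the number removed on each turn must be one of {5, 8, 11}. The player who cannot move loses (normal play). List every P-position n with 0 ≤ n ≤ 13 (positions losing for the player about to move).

n :  0  1  2  3  4  5  6  7  8  9 10 11 12 13
G :  0  0  0  0  0  1  1  1  1  1  2  2  2  2
P-positions are exactly the n with G(n) = 0.

0, 1, 2, 3, 4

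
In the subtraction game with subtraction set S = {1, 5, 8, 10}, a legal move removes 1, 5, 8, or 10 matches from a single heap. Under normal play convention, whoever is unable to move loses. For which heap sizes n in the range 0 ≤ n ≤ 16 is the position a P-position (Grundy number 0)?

G(0) = 0
G(1) = mex{0} = 1
G(2) = mex{1} = 0
G(3) = mex{0} = 1
G(4) = mex{1} = 0
G(5) = mex{0,0} = 1
G(6) = mex{1,1} = 0
G(7) = mex{0,0} = 1
G(8) = mex{1,1,0} = 2
G(9) = mex{2,0,1} = 3
G(10) = mex{3,1,0,0} = 2
G(11) = mex{2,0,1,1} = 3
G(12) = mex{3,1,0,0} = 2
G(13) = mex{2,2,1,1} = 0
G(14) = mex{0,3,0,0} = 1
G(15) = mex{1,2,1,1} = 0
G(16) = mex{0,3,2,0} = 1
P-positions are exactly the n with G(n) = 0.

0, 2, 4, 6, 13, 15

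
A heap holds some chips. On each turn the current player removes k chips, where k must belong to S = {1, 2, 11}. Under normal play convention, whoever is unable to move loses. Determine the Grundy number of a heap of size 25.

1

n :  0  1  2  3  4  5  6  7  8  9 10 11 12 13 14 15 16 17 18 19 20 21 22 23 24 25
G :  0  1  2  0  1  2  0  1  2  0  1  2  0  1  2  0  1  2  0  1  2  0  1  2  0  1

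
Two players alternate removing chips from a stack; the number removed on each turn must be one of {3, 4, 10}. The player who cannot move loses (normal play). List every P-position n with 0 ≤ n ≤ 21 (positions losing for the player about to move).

G(0) = 0
G(1) = mex{} = 0
G(2) = mex{} = 0
G(3) = mex{0} = 1
G(4) = mex{0,0} = 1
G(5) = mex{0,0} = 1
G(6) = mex{1,0} = 2
G(7) = mex{1,1} = 0
G(8) = mex{1,1} = 0
G(9) = mex{2,1} = 0
G(10) = mex{0,2,0} = 1
G(11) = mex{0,0,0} = 1
G(12) = mex{0,0,0} = 1
G(13) = mex{1,0,1} = 2
G(14) = mex{1,1,1} = 0
G(15) = mex{1,1,1} = 0
G(16) = mex{2,1,2} = 0
G(17) = mex{0,2,0} = 1
G(18) = mex{0,0,0} = 1
G(19) = mex{0,0,0} = 1
G(20) = mex{1,0,1} = 2
G(21) = mex{1,1,1} = 0
P-positions are exactly the n with G(n) = 0.

0, 1, 2, 7, 8, 9, 14, 15, 16, 21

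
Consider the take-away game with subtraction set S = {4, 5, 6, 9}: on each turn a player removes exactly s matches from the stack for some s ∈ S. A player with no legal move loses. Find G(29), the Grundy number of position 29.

G(0) = 0
G(1) = mex{} = 0
G(2) = mex{} = 0
G(3) = mex{} = 0
G(4) = mex{0} = 1
G(5) = mex{0,0} = 1
G(6) = mex{0,0,0} = 1
G(7) = mex{0,0,0} = 1
G(8) = mex{1,0,0} = 2
G(9) = mex{1,1,0,0} = 2
G(10) = mex{1,1,1,0} = 2
G(11) = mex{1,1,1,0} = 2
G(12) = mex{2,1,1,0} = 3
G(13) = mex{2,2,1,1} = 0
G(14) = mex{2,2,2,1} = 0
G(15) = mex{2,2,2,1} = 0
G(16) = mex{3,2,2,1} = 0
G(17) = mex{0,3,2,2} = 1
G(18) = mex{0,0,3,2} = 1
G(19) = mex{0,0,0,2} = 1
G(20) = mex{0,0,0,2} = 1
G(21) = mex{1,0,0,3} = 2
G(22) = mex{1,1,0,0} = 2
G(23) = mex{1,1,1,0} = 2
G(24) = mex{1,1,1,0} = 2
G(25) = mex{2,1,1,0} = 3
G(26) = mex{2,2,1,1} = 0
G(27) = mex{2,2,2,1} = 0
G(28) = mex{2,2,2,1} = 0
G(29) = mex{3,2,2,1} = 0

0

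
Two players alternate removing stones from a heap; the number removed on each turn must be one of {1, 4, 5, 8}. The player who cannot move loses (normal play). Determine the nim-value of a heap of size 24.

2

G(0) = 0
G(1) = mex{0} = 1
G(2) = mex{1} = 0
G(3) = mex{0} = 1
G(4) = mex{1,0} = 2
G(5) = mex{2,1,0} = 3
G(6) = mex{3,0,1} = 2
G(7) = mex{2,1,0} = 3
G(8) = mex{3,2,1,0} = 4
G(9) = mex{4,3,2,1} = 0
G(10) = mex{0,2,3,0} = 1
G(11) = mex{1,3,2,1} = 0
G(12) = mex{0,4,3,2} = 1
G(13) = mex{1,0,4,3} = 2
G(14) = mex{2,1,0,2} = 3
G(15) = mex{3,0,1,3} = 2
G(16) = mex{2,1,0,4} = 3
G(17) = mex{3,2,1,0} = 4
G(18) = mex{4,3,2,1} = 0
G(19) = mex{0,2,3,0} = 1
G(20) = mex{1,3,2,1} = 0
G(21) = mex{0,4,3,2} = 1
G(22) = mex{1,0,4,3} = 2
G(23) = mex{2,1,0,2} = 3
G(24) = mex{3,0,1,3} = 2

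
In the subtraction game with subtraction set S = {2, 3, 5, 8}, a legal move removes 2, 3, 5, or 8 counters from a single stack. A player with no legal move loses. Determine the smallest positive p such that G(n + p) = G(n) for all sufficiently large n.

n :  0  1  2  3  4  5  6  7  8  9 10 11 12 13 14 15 16 17 18 19 20 21 22 23 24 25 26 27 28 29 30 31 32 33 34 35 36 37 38 39 40 41 42 43 44 45 46 47 48
G :  0  0  1  1  2  2  3  0  4  1  3  0  4  1  2  2  3  0  0  1  1  2  3  3  0  2  1  4  0  3  1  2  2  3  0  0  1  1  2  3  3  0  2  1  4  0  3  1  2
From n = 13 onward G(n+17) = G(n); since this holds over max(S) = 8 consecutive positions the period is 17 (pre-period 13).

17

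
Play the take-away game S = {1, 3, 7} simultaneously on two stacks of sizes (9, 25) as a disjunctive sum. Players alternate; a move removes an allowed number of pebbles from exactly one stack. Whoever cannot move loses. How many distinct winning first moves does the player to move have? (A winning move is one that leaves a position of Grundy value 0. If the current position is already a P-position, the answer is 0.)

All stacks use S = {1, 3, 7}:
n :  0  1  2  3  4  5  6  7  8  9 10 11 12 13 14 15 16 17 18 19 20 21 22 23 24 25
G :  0  1  0  1  0  1  0  1  0  1  0  1  0  1  0  1  0  1  0  1  0  1  0  1  0  1
Stack A: G(9) = 1.
Stack B: G(25) = 1.
Combined Grundy value = 1 ⊕ 1 = 0.
A winning move leaves total XOR = 0, i.e. changes one component's Grundy value g to g ⊕ X where X is the current total.
Stack A: target g' = 1⊕0 = 1, but every legal move changes the Grundy value (mex property), so 0 moves.
Stack B: target g' = 1⊕0 = 1, but every legal move changes the Grundy value (mex property), so 0 moves.

0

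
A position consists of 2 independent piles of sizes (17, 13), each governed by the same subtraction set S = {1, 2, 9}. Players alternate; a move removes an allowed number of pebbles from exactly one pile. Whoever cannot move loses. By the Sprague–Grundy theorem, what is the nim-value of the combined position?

1

All piles use S = {1, 2, 9}:
n :  0  1  2  3  4  5  6  7  8  9 10 11 12 13 14 15 16 17
G :  0  1  2  0  1  2  0  1  2  3  0  1  2  0  1  2  0  1
Pile A: G(17) = 1.
Pile B: G(13) = 0.
Combined Grundy value = 1 ⊕ 0 = 1.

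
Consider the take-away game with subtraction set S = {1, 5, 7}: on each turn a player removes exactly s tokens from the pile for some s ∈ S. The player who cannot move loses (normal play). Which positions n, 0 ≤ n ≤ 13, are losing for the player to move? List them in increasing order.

0, 2, 4, 6, 8, 10, 12

n :  0  1  2  3  4  5  6  7  8  9 10 11 12 13
G :  0  1  0  1  0  1  0  1  0  1  0  1  0  1
P-positions are exactly the n with G(n) = 0.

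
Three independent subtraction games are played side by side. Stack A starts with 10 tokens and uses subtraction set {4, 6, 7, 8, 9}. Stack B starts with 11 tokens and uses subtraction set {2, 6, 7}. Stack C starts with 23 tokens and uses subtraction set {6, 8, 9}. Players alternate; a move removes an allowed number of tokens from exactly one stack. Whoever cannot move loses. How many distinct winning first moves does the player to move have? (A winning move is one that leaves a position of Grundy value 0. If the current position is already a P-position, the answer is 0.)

3

Stack A, S = {4, 6, 7, 8, 9}:
G(0) = 0
G(1) = mex{} = 0
G(2) = mex{} = 0
G(3) = mex{} = 0
G(4) = mex{0} = 1
G(5) = mex{0} = 1
G(6) = mex{0,0} = 1
G(7) = mex{0,0,0} = 1
G(8) = mex{1,0,0,0} = 2
G(9) = mex{1,0,0,0,0} = 2
G(10) = mex{1,1,0,0,0} = 2
G_A(10) = 2.
Stack B, S = {2, 6, 7}:
n :  0  1  2  3  4  5  6  7  8  9 10 11
G :  0  0  1  1  0  0  1  1  2  0  3  1
G_B(11) = 1.
Stack C, S = {6, 8, 9}:
n :  0  1  2  3  4  5  6  7  8  9 10 11 12 13 14 15 16 17 18 19 20 21 22 23
G :  0  0  0  0  0  0  1  1  1  1  1  1  2  2  2  0  0  0  0  0  0  1  1  1
G_C(23) = 1.
Combined Grundy value = 2 ⊕ 1 ⊕ 1 = 2.
A winning move leaves total XOR = 0, i.e. changes one component's Grundy value g to g ⊕ X where X is the current total.
Stack A: need g' = 2⊕2 = 0. Options: 10−4→G=1, 10−6→G=1, 10−7→G=0, 10−8→G=0, 10−9→G=0. Hits: 3.
Stack B: need g' = 1⊕2 = 3. Options: 11−2→G=0, 11−6→G=0, 11−7→G=0. Hits: 0.
Stack C: need g' = 1⊕2 = 3. Options: 23−6→G=0, 23−8→G=0, 23−9→G=2. Hits: 0.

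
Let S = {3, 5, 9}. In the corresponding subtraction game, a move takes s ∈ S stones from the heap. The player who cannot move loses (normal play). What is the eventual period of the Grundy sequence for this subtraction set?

2

G(0) = 0
G(1) = mex{} = 0
G(2) = mex{} = 0
G(3) = mex{0} = 1
G(4) = mex{0} = 1
G(5) = mex{0,0} = 1
G(6) = mex{1,0} = 2
G(7) = mex{1,0} = 2
G(8) = mex{1,1} = 0
G(9) = mex{2,1,0} = 3
G(10) = mex{2,1,0} = 3
G(11) = mex{0,2,0} = 1
G(12) = mex{3,2,1} = 0
G(13) = mex{3,0,1} = 2
G(14) = mex{1,3,1} = 0
G(15) = mex{0,3,2} = 1
G(16) = mex{2,1,2} = 0
G(17) = mex{0,0,0} = 1
G(18) = mex{1,2,3} = 0
G(19) = mex{0,0,3} = 1
G(20) = mex{1,1,1} = 0
G(21) = mex{0,0,0} = 1
G(22) = mex{1,1,2} = 0
G(23) = mex{0,0,0} = 1
G(24) = mex{1,1,1} = 0
G(25) = mex{0,0,0} = 1
G(26) = mex{1,1,1} = 0
From n = 14 onward G(n+2) = G(n); since this holds over max(S) = 9 consecutive positions the period is 2 (pre-period 14).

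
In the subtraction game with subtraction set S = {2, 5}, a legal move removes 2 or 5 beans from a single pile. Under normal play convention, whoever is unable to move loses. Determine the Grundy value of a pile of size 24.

G(0) = 0
G(1) = mex{} = 0
G(2) = mex{0} = 1
G(3) = mex{0} = 1
G(4) = mex{1} = 0
G(5) = mex{1,0} = 2
G(6) = mex{0,0} = 1
G(7) = mex{2,1} = 0
G(8) = mex{1,1} = 0
G(9) = mex{0,0} = 1
G(10) = mex{0,2} = 1
G(11) = mex{1,1} = 0
G(12) = mex{1,0} = 2
G(13) = mex{0,0} = 1
G(14) = mex{2,1} = 0
G(15) = mex{1,1} = 0
G(16) = mex{0,0} = 1
G(17) = mex{0,2} = 1
G(18) = mex{1,1} = 0
G(19) = mex{1,0} = 2
G(20) = mex{0,0} = 1
G(21) = mex{2,1} = 0
G(22) = mex{1,1} = 0
G(23) = mex{0,0} = 1
G(24) = mex{0,2} = 1

1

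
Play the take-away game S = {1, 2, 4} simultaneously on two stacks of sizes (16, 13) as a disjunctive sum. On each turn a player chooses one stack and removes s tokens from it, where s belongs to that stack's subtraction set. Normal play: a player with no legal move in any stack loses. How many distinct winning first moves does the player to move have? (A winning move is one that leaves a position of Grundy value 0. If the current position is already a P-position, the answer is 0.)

All stacks use S = {1, 2, 4}:
G(0) = 0
G(1) = mex{0} = 1
G(2) = mex{1,0} = 2
G(3) = mex{2,1} = 0
G(4) = mex{0,2,0} = 1
G(5) = mex{1,0,1} = 2
G(6) = mex{2,1,2} = 0
G(7) = mex{0,2,0} = 1
G(8) = mex{1,0,1} = 2
G(9) = mex{2,1,2} = 0
G(10) = mex{0,2,0} = 1
G(11) = mex{1,0,1} = 2
G(12) = mex{2,1,2} = 0
G(13) = mex{0,2,0} = 1
G(14) = mex{1,0,1} = 2
G(15) = mex{2,1,2} = 0
G(16) = mex{0,2,0} = 1
Stack A: G(16) = 1.
Stack B: G(13) = 1.
Combined Grundy value = 1 ⊕ 1 = 0.
A winning move leaves total XOR = 0, i.e. changes one component's Grundy value g to g ⊕ X where X is the current total.
Stack A: target g' = 1⊕0 = 1, but every legal move changes the Grundy value (mex property), so 0 moves.
Stack B: target g' = 1⊕0 = 1, but every legal move changes the Grundy value (mex property), so 0 moves.

0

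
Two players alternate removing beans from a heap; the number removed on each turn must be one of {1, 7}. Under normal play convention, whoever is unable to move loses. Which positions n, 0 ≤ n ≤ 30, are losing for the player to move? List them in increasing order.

0, 2, 4, 6, 8, 10, 12, 14, 16, 18, 20, 22, 24, 26, 28, 30

G(0) = 0
G(1) = mex{0} = 1
G(2) = mex{1} = 0
G(3) = mex{0} = 1
G(4) = mex{1} = 0
G(5) = mex{0} = 1
G(6) = mex{1} = 0
G(7) = mex{0,0} = 1
G(8) = mex{1,1} = 0
G(9) = mex{0,0} = 1
G(10) = mex{1,1} = 0
G(11) = mex{0,0} = 1
G(12) = mex{1,1} = 0
G(13) = mex{0,0} = 1
G(14) = mex{1,1} = 0
G(15) = mex{0,0} = 1
G(16) = mex{1,1} = 0
G(17) = mex{0,0} = 1
G(18) = mex{1,1} = 0
G(19) = mex{0,0} = 1
G(20) = mex{1,1} = 0
G(21) = mex{0,0} = 1
G(22) = mex{1,1} = 0
G(23) = mex{0,0} = 1
G(24) = mex{1,1} = 0
G(25) = mex{0,0} = 1
G(26) = mex{1,1} = 0
G(27) = mex{0,0} = 1
G(28) = mex{1,1} = 0
G(29) = mex{0,0} = 1
G(30) = mex{1,1} = 0
P-positions are exactly the n with G(n) = 0.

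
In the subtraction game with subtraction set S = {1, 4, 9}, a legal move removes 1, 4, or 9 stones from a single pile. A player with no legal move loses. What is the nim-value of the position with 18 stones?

1

G(0) = 0
G(1) = mex{0} = 1
G(2) = mex{1} = 0
G(3) = mex{0} = 1
G(4) = mex{1,0} = 2
G(5) = mex{2,1} = 0
G(6) = mex{0,0} = 1
G(7) = mex{1,1} = 0
G(8) = mex{0,2} = 1
G(9) = mex{1,0,0} = 2
G(10) = mex{2,1,1} = 0
G(11) = mex{0,0,0} = 1
G(12) = mex{1,1,1} = 0
G(13) = mex{0,2,2} = 1
G(14) = mex{1,0,0} = 2
G(15) = mex{2,1,1} = 0
G(16) = mex{0,0,0} = 1
G(17) = mex{1,1,1} = 0
G(18) = mex{0,2,2} = 1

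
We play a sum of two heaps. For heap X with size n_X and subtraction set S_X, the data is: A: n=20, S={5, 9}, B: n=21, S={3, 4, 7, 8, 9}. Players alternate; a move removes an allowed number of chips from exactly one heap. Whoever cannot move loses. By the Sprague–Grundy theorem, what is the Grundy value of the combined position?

2

Heap A, S = {5, 9}:
n :  0  1  2  3  4  5  6  7  8  9 10 11 12 13 14 15 16 17 18 19 20
G :  0  0  0  0  0  1  1  1  1  1  2  2  2  2  0  0  0  0  0  1  1
G_A(20) = 1.
Heap B, S = {3, 4, 7, 8, 9}:
n :  0  1  2  3  4  5  6  7  8  9 10 11 12 13 14 15 16 17 18 19 20 21
G :  0  0  0  1  1  1  2  2  2  3  3  3  0  0  0  1  1  1  2  2  2  3
G_B(21) = 3.
Combined Grundy value = 1 ⊕ 3 = 2.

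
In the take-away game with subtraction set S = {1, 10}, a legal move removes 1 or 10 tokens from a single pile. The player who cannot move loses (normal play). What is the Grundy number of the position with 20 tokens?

G(0) = 0
G(1) = mex{0} = 1
G(2) = mex{1} = 0
G(3) = mex{0} = 1
G(4) = mex{1} = 0
G(5) = mex{0} = 1
G(6) = mex{1} = 0
G(7) = mex{0} = 1
G(8) = mex{1} = 0
G(9) = mex{0} = 1
G(10) = mex{1,0} = 2
G(11) = mex{2,1} = 0
G(12) = mex{0,0} = 1
G(13) = mex{1,1} = 0
G(14) = mex{0,0} = 1
G(15) = mex{1,1} = 0
G(16) = mex{0,0} = 1
G(17) = mex{1,1} = 0
G(18) = mex{0,0} = 1
G(19) = mex{1,1} = 0
G(20) = mex{0,2} = 1

1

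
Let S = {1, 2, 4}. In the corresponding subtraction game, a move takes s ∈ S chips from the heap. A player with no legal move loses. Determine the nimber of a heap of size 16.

G(0) = 0
G(1) = mex{0} = 1
G(2) = mex{1,0} = 2
G(3) = mex{2,1} = 0
G(4) = mex{0,2,0} = 1
G(5) = mex{1,0,1} = 2
G(6) = mex{2,1,2} = 0
G(7) = mex{0,2,0} = 1
G(8) = mex{1,0,1} = 2
G(9) = mex{2,1,2} = 0
G(10) = mex{0,2,0} = 1
G(11) = mex{1,0,1} = 2
G(12) = mex{2,1,2} = 0
G(13) = mex{0,2,0} = 1
G(14) = mex{1,0,1} = 2
G(15) = mex{2,1,2} = 0
G(16) = mex{0,2,0} = 1

1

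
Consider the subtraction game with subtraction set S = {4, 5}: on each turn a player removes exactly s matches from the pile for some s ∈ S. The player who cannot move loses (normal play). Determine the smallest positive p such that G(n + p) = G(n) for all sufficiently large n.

9

n :  0  1  2  3  4  5  6  7  8  9 10 11 12 13 14 15 16 17 18 19
G :  0  0  0  0  1  1  1  1  2  0  0  0  0  1  1  1  1  2  0  0
G(n+9) = G(n) holds for n = 0,…,4 (a full window of length max(S) = 5), so the sequence is purely periodic with period 9.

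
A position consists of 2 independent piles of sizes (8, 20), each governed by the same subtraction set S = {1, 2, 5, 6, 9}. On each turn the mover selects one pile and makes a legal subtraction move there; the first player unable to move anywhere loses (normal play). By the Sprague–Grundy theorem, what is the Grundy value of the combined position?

All piles use S = {1, 2, 5, 6, 9}:
G(0) = 0
G(1) = mex{0} = 1
G(2) = mex{1,0} = 2
G(3) = mex{2,1} = 0
G(4) = mex{0,2} = 1
G(5) = mex{1,0,0} = 2
G(6) = mex{2,1,1,0} = 3
G(7) = mex{3,2,2,1} = 0
G(8) = mex{0,3,0,2} = 1
G(9) = mex{1,0,1,0,0} = 2
G(10) = mex{2,1,2,1,1} = 0
G(11) = mex{0,2,3,2,2} = 1
G(12) = mex{1,0,0,3,0} = 2
G(13) = mex{2,1,1,0,1} = 3
G(14) = mex{3,2,2,1,2} = 0
G(15) = mex{0,3,0,2,3} = 1
G(16) = mex{1,0,1,0,0} = 2
G(17) = mex{2,1,2,1,1} = 0
G(18) = mex{0,2,3,2,2} = 1
G(19) = mex{1,0,0,3,0} = 2
G(20) = mex{2,1,1,0,1} = 3
Pile A: G(8) = 1.
Pile B: G(20) = 3.
Combined Grundy value = 1 ⊕ 3 = 2.

2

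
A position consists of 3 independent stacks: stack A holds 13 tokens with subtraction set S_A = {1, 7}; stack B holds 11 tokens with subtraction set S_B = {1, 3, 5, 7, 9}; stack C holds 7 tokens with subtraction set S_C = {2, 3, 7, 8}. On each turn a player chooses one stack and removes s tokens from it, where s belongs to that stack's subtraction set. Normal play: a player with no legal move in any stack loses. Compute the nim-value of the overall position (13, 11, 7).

1

Stack A, S = {1, 7}:
G(0) = 0
G(1) = mex{0} = 1
G(2) = mex{1} = 0
G(3) = mex{0} = 1
G(4) = mex{1} = 0
G(5) = mex{0} = 1
G(6) = mex{1} = 0
G(7) = mex{0,0} = 1
G(8) = mex{1,1} = 0
G(9) = mex{0,0} = 1
G(10) = mex{1,1} = 0
G(11) = mex{0,0} = 1
G(12) = mex{1,1} = 0
G(13) = mex{0,0} = 1
G_A(13) = 1.
Stack B, S = {1, 3, 5, 7, 9}:
n :  0  1  2  3  4  5  6  7  8  9 10 11
G :  0  1  0  1  0  1  0  1  0  1  0  1
G_B(11) = 1.
Stack C, S = {2, 3, 7, 8}:
G(0) = 0
G(1) = mex{} = 0
G(2) = mex{0} = 1
G(3) = mex{0,0} = 1
G(4) = mex{1,0} = 2
G(5) = mex{1,1} = 0
G(6) = mex{2,1} = 0
G(7) = mex{0,2,0} = 1
G_C(7) = 1.
Combined Grundy value = 1 ⊕ 1 ⊕ 1 = 1.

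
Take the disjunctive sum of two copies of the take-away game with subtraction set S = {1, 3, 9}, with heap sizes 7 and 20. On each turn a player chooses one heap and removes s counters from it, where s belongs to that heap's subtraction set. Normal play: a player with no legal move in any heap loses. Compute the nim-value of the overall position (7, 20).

All heaps use S = {1, 3, 9}:
G(0) = 0
G(1) = mex{0} = 1
G(2) = mex{1} = 0
G(3) = mex{0,0} = 1
G(4) = mex{1,1} = 0
G(5) = mex{0,0} = 1
G(6) = mex{1,1} = 0
G(7) = mex{0,0} = 1
G(8) = mex{1,1} = 0
G(9) = mex{0,0,0} = 1
G(10) = mex{1,1,1} = 0
G(11) = mex{0,0,0} = 1
G(12) = mex{1,1,1} = 0
G(13) = mex{0,0,0} = 1
G(14) = mex{1,1,1} = 0
G(15) = mex{0,0,0} = 1
G(16) = mex{1,1,1} = 0
G(17) = mex{0,0,0} = 1
G(18) = mex{1,1,1} = 0
G(19) = mex{0,0,0} = 1
G(20) = mex{1,1,1} = 0
Heap A: G(7) = 1.
Heap B: G(20) = 0.
Combined Grundy value = 1 ⊕ 0 = 1.

1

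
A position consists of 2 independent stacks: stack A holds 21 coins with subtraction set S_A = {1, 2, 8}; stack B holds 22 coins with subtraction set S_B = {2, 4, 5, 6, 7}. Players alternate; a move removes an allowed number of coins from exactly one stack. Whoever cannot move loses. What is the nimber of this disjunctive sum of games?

2

Stack A, S = {1, 2, 8}:
G(0) = 0
G(1) = mex{0} = 1
G(2) = mex{1,0} = 2
G(3) = mex{2,1} = 0
G(4) = mex{0,2} = 1
G(5) = mex{1,0} = 2
G(6) = mex{2,1} = 0
G(7) = mex{0,2} = 1
G(8) = mex{1,0,0} = 2
G(9) = mex{2,1,1} = 0
G(10) = mex{0,2,2} = 1
G(11) = mex{1,0,0} = 2
G(12) = mex{2,1,1} = 0
G(13) = mex{0,2,2} = 1
G(14) = mex{1,0,0} = 2
G(15) = mex{2,1,1} = 0
G(16) = mex{0,2,2} = 1
G(17) = mex{1,0,0} = 2
G(18) = mex{2,1,1} = 0
G(19) = mex{0,2,2} = 1
G(20) = mex{1,0,0} = 2
G(21) = mex{2,1,1} = 0
G_A(21) = 0.
Stack B, S = {2, 4, 5, 6, 7}:
n :  0  1  2  3  4  5  6  7  8  9 10 11 12 13 14 15 16 17 18 19 20 21 22
G :  0  0  1  1  2  2  3  3  4  0  0  1  1  2  2  3  3  4  0  0  1  1  2
G_B(22) = 2.
Combined Grundy value = 0 ⊕ 2 = 2.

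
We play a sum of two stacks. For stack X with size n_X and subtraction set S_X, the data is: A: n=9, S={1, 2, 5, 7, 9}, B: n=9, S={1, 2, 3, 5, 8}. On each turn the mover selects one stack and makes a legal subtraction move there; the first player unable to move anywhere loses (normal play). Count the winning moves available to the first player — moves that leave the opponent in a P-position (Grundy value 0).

Stack A, S = {1, 2, 5, 7, 9}:
n : 0 1 2 3 4 5 6 7 8 9
G : 0 1 2 0 1 2 0 1 2 3
G_A(9) = 3.
Stack B, S = {1, 2, 3, 5, 8}:
n : 0 1 2 3 4 5 6 7 8 9
G : 0 1 2 3 0 1 2 3 4 5
G_B(9) = 5.
Combined Grundy value = 3 ⊕ 5 = 6.
A winning move leaves total XOR = 0, i.e. changes one component's Grundy value g to g ⊕ X where X is the current total.
Stack A: need g' = 3⊕6 = 5. Options: 9−1→G=2, 9−2→G=1, 9−5→G=1, 9−7→G=2, 9−9→G=0. Hits: 0.
Stack B: need g' = 5⊕6 = 3. Options: 9−1→G=4, 9−2→G=3, 9−3→G=2, 9−5→G=0, 9−8→G=1. Hits: 1.

1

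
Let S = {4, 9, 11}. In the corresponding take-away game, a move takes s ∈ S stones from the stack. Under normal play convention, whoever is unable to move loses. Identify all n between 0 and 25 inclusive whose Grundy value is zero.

0, 1, 2, 3, 8, 15, 16, 18, 21, 23

G(0) = 0
G(1) = mex{} = 0
G(2) = mex{} = 0
G(3) = mex{} = 0
G(4) = mex{0} = 1
G(5) = mex{0} = 1
G(6) = mex{0} = 1
G(7) = mex{0} = 1
G(8) = mex{1} = 0
G(9) = mex{1,0} = 2
G(10) = mex{1,0} = 2
G(11) = mex{1,0,0} = 2
G(12) = mex{0,0,0} = 1
G(13) = mex{2,1,0} = 3
G(14) = mex{2,1,0} = 3
G(15) = mex{2,1,1} = 0
G(16) = mex{1,1,1} = 0
G(17) = mex{3,0,1} = 2
G(18) = mex{3,2,1} = 0
G(19) = mex{0,2,0} = 1
G(20) = mex{0,2,2} = 1
G(21) = mex{2,1,2} = 0
G(22) = mex{0,3,2} = 1
G(23) = mex{1,3,1} = 0
G(24) = mex{1,0,3} = 2
G(25) = mex{0,0,3} = 1
P-positions are exactly the n with G(n) = 0.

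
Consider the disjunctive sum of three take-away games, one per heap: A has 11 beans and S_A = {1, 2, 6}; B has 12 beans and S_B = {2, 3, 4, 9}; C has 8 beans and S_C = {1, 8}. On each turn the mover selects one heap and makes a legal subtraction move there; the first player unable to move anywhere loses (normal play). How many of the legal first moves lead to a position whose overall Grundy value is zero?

3

Heap A, S = {1, 2, 6}:
G(0) = 0
G(1) = mex{0} = 1
G(2) = mex{1,0} = 2
G(3) = mex{2,1} = 0
G(4) = mex{0,2} = 1
G(5) = mex{1,0} = 2
G(6) = mex{2,1,0} = 3
G(7) = mex{3,2,1} = 0
G(8) = mex{0,3,2} = 1
G(9) = mex{1,0,0} = 2
G(10) = mex{2,1,1} = 0
G(11) = mex{0,2,2} = 1
G_A(11) = 1.
Heap B, S = {2, 3, 4, 9}:
n :  0  1  2  3  4  5  6  7  8  9 10 11 12
G :  0  0  1  1  2  2  0  0  1  1  2  2  0
G_B(12) = 0.
Heap C, S = {1, 8}:
n : 0 1 2 3 4 5 6 7 8
G : 0 1 0 1 0 1 0 1 2
G_C(8) = 2.
Combined Grundy value = 1 ⊕ 0 ⊕ 2 = 3.
A winning move leaves total XOR = 0, i.e. changes one component's Grundy value g to g ⊕ X where X is the current total.
Heap A: need g' = 1⊕3 = 2. Options: 11−1→G=0, 11−2→G=2, 11−6→G=2. Hits: 2.
Heap B: need g' = 0⊕3 = 3. Options: 12−2→G=2, 12−3→G=1, 12−4→G=1, 12−9→G=1. Hits: 0.
Heap C: need g' = 2⊕3 = 1. Options: 8−1→G=1, 8−8→G=0. Hits: 1.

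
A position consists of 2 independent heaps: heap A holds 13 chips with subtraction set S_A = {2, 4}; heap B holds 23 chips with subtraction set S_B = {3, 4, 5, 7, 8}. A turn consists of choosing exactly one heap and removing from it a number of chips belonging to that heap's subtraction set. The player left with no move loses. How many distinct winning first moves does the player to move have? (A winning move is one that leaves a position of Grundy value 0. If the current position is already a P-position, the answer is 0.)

Heap A, S = {2, 4}:
n :  0  1  2  3  4  5  6  7  8  9 10 11 12 13
G :  0  0  1  1  2  2  0  0  1  1  2  2  0  0
G_A(13) = 0.
Heap B, S = {3, 4, 5, 7, 8}:
G(0) = 0
G(1) = mex{} = 0
G(2) = mex{} = 0
G(3) = mex{0} = 1
G(4) = mex{0,0} = 1
G(5) = mex{0,0,0} = 1
G(6) = mex{1,0,0} = 2
G(7) = mex{1,1,0,0} = 2
G(8) = mex{1,1,1,0,0} = 2
G(9) = mex{2,1,1,0,0} = 3
G(10) = mex{2,2,1,1,0} = 3
G(11) = mex{2,2,2,1,1} = 0
G(12) = mex{3,2,2,1,1} = 0
G(13) = mex{3,3,2,2,1} = 0
G(14) = mex{0,3,3,2,2} = 1
G(15) = mex{0,0,3,2,2} = 1
G(16) = mex{0,0,0,3,2} = 1
G(17) = mex{1,0,0,3,3} = 2
G(18) = mex{1,1,0,0,3} = 2
G(19) = mex{1,1,1,0,0} = 2
G(20) = mex{2,1,1,0,0} = 3
G(21) = mex{2,2,1,1,0} = 3
G(22) = mex{2,2,2,1,1} = 0
G(23) = mex{3,2,2,1,1} = 0
G_B(23) = 0.
Combined Grundy value = 0 ⊕ 0 = 0.
A winning move leaves total XOR = 0, i.e. changes one component's Grundy value g to g ⊕ X where X is the current total.
Heap A: target g' = 0⊕0 = 0, but every legal move changes the Grundy value (mex property), so 0 moves.
Heap B: target g' = 0⊕0 = 0, but every legal move changes the Grundy value (mex property), so 0 moves.

0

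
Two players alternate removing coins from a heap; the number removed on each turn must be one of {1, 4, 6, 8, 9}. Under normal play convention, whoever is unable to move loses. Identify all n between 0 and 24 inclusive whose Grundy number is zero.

0, 2, 5, 7, 12, 17, 19, 22, 24

n :  0  1  2  3  4  5  6  7  8  9 10 11 12 13 14 15 16 17 18 19 20 21 22 23 24
G :  0  1  0  1  2  0  1  0  1  2  3  2  0  1  2  3  2  0  1  0  1  2  0  1  0
P-positions are exactly the n with G(n) = 0.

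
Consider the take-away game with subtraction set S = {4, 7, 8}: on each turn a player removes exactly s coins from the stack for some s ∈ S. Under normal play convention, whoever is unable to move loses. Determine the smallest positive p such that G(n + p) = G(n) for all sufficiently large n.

12

n :  0  1  2  3  4  5  6  7  8  9 10 11 12 13 14 15 16 17 18 19 20 21 22 23 24 25
G :  0  0  0  0  1  1  1  1  2  2  2  2  0  0  0  0  1  1  1  1  2  2  2  2  0  0
G(n+12) = G(n) holds for n = 0,…,7 (a full window of length max(S) = 8), so the sequence is purely periodic with period 12.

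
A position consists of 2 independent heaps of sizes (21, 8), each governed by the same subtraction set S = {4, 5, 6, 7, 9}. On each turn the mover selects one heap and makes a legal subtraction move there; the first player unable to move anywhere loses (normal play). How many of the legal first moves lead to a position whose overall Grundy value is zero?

0

All heaps use S = {4, 5, 6, 7, 9}:
G(0) = 0
G(1) = mex{} = 0
G(2) = mex{} = 0
G(3) = mex{} = 0
G(4) = mex{0} = 1
G(5) = mex{0,0} = 1
G(6) = mex{0,0,0} = 1
G(7) = mex{0,0,0,0} = 1
G(8) = mex{1,0,0,0} = 2
G(9) = mex{1,1,0,0,0} = 2
G(10) = mex{1,1,1,0,0} = 2
G(11) = mex{1,1,1,1,0} = 2
G(12) = mex{2,1,1,1,0} = 3
G(13) = mex{2,2,1,1,1} = 0
G(14) = mex{2,2,2,1,1} = 0
G(15) = mex{2,2,2,2,1} = 0
G(16) = mex{3,2,2,2,1} = 0
G(17) = mex{0,3,2,2,2} = 1
G(18) = mex{0,0,3,2,2} = 1
G(19) = mex{0,0,0,3,2} = 1
G(20) = mex{0,0,0,0,2} = 1
G(21) = mex{1,0,0,0,3} = 2
Heap A: G(21) = 2.
Heap B: G(8) = 2.
Combined Grundy value = 2 ⊕ 2 = 0.
A winning move leaves total XOR = 0, i.e. changes one component's Grundy value g to g ⊕ X where X is the current total.
Heap A: target g' = 2⊕0 = 2, but every legal move changes the Grundy value (mex property), so 0 moves.
Heap B: target g' = 2⊕0 = 2, but every legal move changes the Grundy value (mex property), so 0 moves.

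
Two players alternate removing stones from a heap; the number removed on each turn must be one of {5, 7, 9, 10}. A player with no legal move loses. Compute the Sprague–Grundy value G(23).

1

n :  0  1  2  3  4  5  6  7  8  9 10 11 12 13 14 15 16 17 18 19 20 21 22 23
G :  0  0  0  0  0  1  1  1  1  1  2  2  2  2  2  0  0  0  0  0  1  1  1  1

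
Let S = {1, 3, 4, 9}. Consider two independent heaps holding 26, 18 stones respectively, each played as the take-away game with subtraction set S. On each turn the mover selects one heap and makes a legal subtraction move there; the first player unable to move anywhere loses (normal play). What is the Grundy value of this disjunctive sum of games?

2

All heaps use S = {1, 3, 4, 9}:
n :  0  1  2  3  4  5  6  7  8  9 10 11 12 13 14 15 16 17 18 19 20 21 22 23 24 25 26
G :  0  1  0  1  2  3  2  0  1  4  3  2  0  1  0  1  2  3  2  0  1  4  3  2  0  1  0
Heap A: G(26) = 0.
Heap B: G(18) = 2.
Combined Grundy value = 0 ⊕ 2 = 2.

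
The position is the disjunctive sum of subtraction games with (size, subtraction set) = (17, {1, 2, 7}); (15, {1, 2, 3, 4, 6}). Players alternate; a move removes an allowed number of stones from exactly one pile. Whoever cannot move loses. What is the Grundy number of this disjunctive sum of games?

Pile A, S = {1, 2, 7}:
n :  0  1  2  3  4  5  6  7  8  9 10 11 12 13 14 15 16 17
G :  0  1  2  0  1  2  0  1  2  0  1  2  0  1  2  0  1  2
G_A(17) = 2.
Pile B, S = {1, 2, 3, 4, 6}:
G(0) = 0
G(1) = mex{0} = 1
G(2) = mex{1,0} = 2
G(3) = mex{2,1,0} = 3
G(4) = mex{3,2,1,0} = 4
G(5) = mex{4,3,2,1} = 0
G(6) = mex{0,4,3,2,0} = 1
G(7) = mex{1,0,4,3,1} = 2
G(8) = mex{2,1,0,4,2} = 3
G(9) = mex{3,2,1,0,3} = 4
G(10) = mex{4,3,2,1,4} = 0
G(11) = mex{0,4,3,2,0} = 1
G(12) = mex{1,0,4,3,1} = 2
G(13) = mex{2,1,0,4,2} = 3
G(14) = mex{3,2,1,0,3} = 4
G(15) = mex{4,3,2,1,4} = 0
G_B(15) = 0.
Combined Grundy value = 2 ⊕ 0 = 2.

2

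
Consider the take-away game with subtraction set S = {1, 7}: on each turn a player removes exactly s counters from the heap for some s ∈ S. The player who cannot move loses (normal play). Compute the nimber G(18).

n :  0  1  2  3  4  5  6  7  8  9 10 11 12 13 14 15 16 17 18
G :  0  1  0  1  0  1  0  1  0  1  0  1  0  1  0  1  0  1  0

0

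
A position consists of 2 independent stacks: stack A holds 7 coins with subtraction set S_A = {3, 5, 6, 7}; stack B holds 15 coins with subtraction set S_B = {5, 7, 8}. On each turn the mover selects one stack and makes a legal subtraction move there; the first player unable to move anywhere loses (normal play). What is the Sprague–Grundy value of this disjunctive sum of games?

2

Stack A, S = {3, 5, 6, 7}:
n : 0 1 2 3 4 5 6 7
G : 0 0 0 1 1 1 2 2
G_A(7) = 2.
Stack B, S = {5, 7, 8}:
n :  0  1  2  3  4  5  6  7  8  9 10 11 12 13 14 15
G :  0  0  0  0  0  1  1  1  1  1  2  2  2  0  0  0
G_B(15) = 0.
Combined Grundy value = 2 ⊕ 0 = 2.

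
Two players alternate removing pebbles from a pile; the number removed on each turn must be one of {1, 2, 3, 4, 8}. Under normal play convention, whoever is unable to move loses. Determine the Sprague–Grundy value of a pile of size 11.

1

G(0) = 0
G(1) = mex{0} = 1
G(2) = mex{1,0} = 2
G(3) = mex{2,1,0} = 3
G(4) = mex{3,2,1,0} = 4
G(5) = mex{4,3,2,1} = 0
G(6) = mex{0,4,3,2} = 1
G(7) = mex{1,0,4,3} = 2
G(8) = mex{2,1,0,4,0} = 3
G(9) = mex{3,2,1,0,1} = 4
G(10) = mex{4,3,2,1,2} = 0
G(11) = mex{0,4,3,2,3} = 1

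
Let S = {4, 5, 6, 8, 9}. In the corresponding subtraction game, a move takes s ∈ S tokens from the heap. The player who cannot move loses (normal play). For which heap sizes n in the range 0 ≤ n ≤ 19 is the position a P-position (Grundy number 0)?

0, 1, 2, 3, 13, 14, 15, 16

n :  0  1  2  3  4  5  6  7  8  9 10 11 12 13 14 15 16 17 18 19
G :  0  0  0  0  1  1  1  1  2  2  2  2  3  0  0  0  0  1  1  1
P-positions are exactly the n with G(n) = 0.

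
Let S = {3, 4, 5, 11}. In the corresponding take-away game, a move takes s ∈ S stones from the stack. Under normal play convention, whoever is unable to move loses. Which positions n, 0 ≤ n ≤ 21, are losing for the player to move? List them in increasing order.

n :  0  1  2  3  4  5  6  7  8  9 10 11 12 13 14 15 16 17 18 19 20 21
G :  0  0  0  1  1  1  2  2  0  0  0  1  1  1  2  2  0  0  0  1  1  1
P-positions are exactly the n with G(n) = 0.

0, 1, 2, 8, 9, 10, 16, 17, 18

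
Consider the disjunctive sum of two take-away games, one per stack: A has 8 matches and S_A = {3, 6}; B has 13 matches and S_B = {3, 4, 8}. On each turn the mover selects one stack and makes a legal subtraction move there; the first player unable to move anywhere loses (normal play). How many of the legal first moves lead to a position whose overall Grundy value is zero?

Stack A, S = {3, 6}:
G(0) = 0
G(1) = mex{} = 0
G(2) = mex{} = 0
G(3) = mex{0} = 1
G(4) = mex{0} = 1
G(5) = mex{0} = 1
G(6) = mex{1,0} = 2
G(7) = mex{1,0} = 2
G(8) = mex{1,0} = 2
G_A(8) = 2.
Stack B, S = {3, 4, 8}:
n :  0  1  2  3  4  5  6  7  8  9 10 11 12 13
G :  0  0  0  1  1  1  2  0  2  3  1  3  0  0
G_B(13) = 0.
Combined Grundy value = 2 ⊕ 0 = 2.
A winning move leaves total XOR = 0, i.e. changes one component's Grundy value g to g ⊕ X where X is the current total.
Stack A: need g' = 2⊕2 = 0. Options: 8−3→G=1, 8−6→G=0. Hits: 1.
Stack B: need g' = 0⊕2 = 2. Options: 13−3→G=1, 13−4→G=3, 13−8→G=1. Hits: 0.

1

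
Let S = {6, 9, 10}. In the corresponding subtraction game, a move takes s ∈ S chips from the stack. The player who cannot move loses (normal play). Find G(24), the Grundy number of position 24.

1

G(0) = 0
G(1) = mex{} = 0
G(2) = mex{} = 0
G(3) = mex{} = 0
G(4) = mex{} = 0
G(5) = mex{} = 0
G(6) = mex{0} = 1
G(7) = mex{0} = 1
G(8) = mex{0} = 1
G(9) = mex{0,0} = 1
G(10) = mex{0,0,0} = 1
G(11) = mex{0,0,0} = 1
G(12) = mex{1,0,0} = 2
G(13) = mex{1,0,0} = 2
G(14) = mex{1,0,0} = 2
G(15) = mex{1,1,0} = 2
G(16) = mex{1,1,1} = 0
G(17) = mex{1,1,1} = 0
G(18) = mex{2,1,1} = 0
G(19) = mex{2,1,1} = 0
G(20) = mex{2,1,1} = 0
G(21) = mex{2,2,1} = 0
G(22) = mex{0,2,2} = 1
G(23) = mex{0,2,2} = 1
G(24) = mex{0,2,2} = 1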